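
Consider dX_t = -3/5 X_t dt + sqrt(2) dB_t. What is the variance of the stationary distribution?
lim Var(X_t) = 5/3

The OU SDE dX = -theta X dt + sigma dB admits the integrating factor exp(theta t): d(exp(theta t) X_t) = sigma exp(theta t) dB_t. Integrating from 0 to t gives X_t = x_0 * exp(-theta t) + sigma * int_0^t exp(-theta (t-s)) dB_s for any initial x_0. The Itô integral has variance (by the Itô isometry) sigma^2 * int_0^t exp(-2 theta (t - s)) ds = sigma^2 * (1 - exp(-2 theta t)) / (2 theta), independent of x_0.
With theta = 3/5, sigma = sqrt(2):
  Var(X_t) = (sqrt(2))^2 * (1 - exp(-2*3/5 t)) / (2 * 3/5) = 5/3 - 5*exp(-6*t/5)/3.
As t -> infinity, exp(-2*3/5 t) -> 0, so the stationary variance is sigma^2 / (2 theta) = 5/3.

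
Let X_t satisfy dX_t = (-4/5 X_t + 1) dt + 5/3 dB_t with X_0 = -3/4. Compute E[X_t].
E[X_t] = 5/4 - 2*exp(-4*t/5)

Taking expectations and using E[dB_t] = 0, the mean m(t) = E[X_t] satisfies the ODE m'(t) = a m(t) + b with m(0) = x_0. With a = -4/5, b = 1, x_0 = -3/4, the solution is
  m(t) = x_0 * exp(a t) + (b/a) * (exp(a t) - 1)
       = (-3/4) * exp((-4/5) t) + (1/(-4/5)) * (exp((-4/5) t) - 1)
       = 5/4 - 2*exp(-4*t/5).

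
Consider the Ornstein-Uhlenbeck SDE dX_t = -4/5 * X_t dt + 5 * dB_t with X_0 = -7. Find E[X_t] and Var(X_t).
E[X_t] = -7*exp(-4*t/5); Var(X_t) = 125/8 - 125*exp(-8*t/5)/8

The OU SDE dX = -theta X dt + sigma dB admits the integrating factor exp(theta t): d(exp(theta t) X_t) = sigma exp(theta t) dB_t. Integrating from 0 to t:
  X_t = x_0 * exp(-theta t) + sigma * int_0^t exp(-theta (t-s)) dB_s.
The Itô integral has mean 0 and (by the Itô isometry) variance sigma^2 * int_0^t exp(-2 theta (t - s)) ds = sigma^2 * (1 - exp(-2 theta t)) / (2 theta).
With theta = 4/5, sigma = 5, x_0 = -7:
  E[X_t] = -7 * exp(-4/5 t) = -7*exp(-4*t/5)
  Var(X_t) = (5)^2 * (1 - exp(-2*4/5 t)) / (2 * 4/5) = 125/8 - 125*exp(-8*t/5)/8.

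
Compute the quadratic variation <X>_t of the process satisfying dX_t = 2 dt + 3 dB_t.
<X>_t = 9*t

For an Itô process dX_t = a(t) dt + b(t) dB_t, the quadratic variation is <X>_t = int_0^t b(s)^2 ds (the drift term does not contribute). Here b(s) = 3, so
  b(s)^2 = 9.
Integrating from 0 to t:
  <X>_t = int_0^t (9) ds = 9*t.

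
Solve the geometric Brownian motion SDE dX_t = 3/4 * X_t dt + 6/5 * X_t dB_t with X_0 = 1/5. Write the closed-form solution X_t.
X_t = 1/5 * exp((3/100) * t + (6/5) * B_t)

For GBM dX = mu X dt + sigma X dB with X_0 = x_0, apply Itô to Y = log X: dY = (mu - sigma^2/2) dt + sigma dB, so Y_t = log(x_0) + (mu - sigma^2/2) t + sigma B_t and hence X_t = x_0 * exp((mu - sigma^2/2) t + sigma B_t).
With mu = 3/4, sigma = 6/5, x_0 = 1/5, this gives:
  X_t = 1/5 * exp((3/100) * t + (6/5) * B_t).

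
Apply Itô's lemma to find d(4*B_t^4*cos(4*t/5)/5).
d(4*B_t^4*cos(4*t/5)/5) = (8*B_t^2*(-2*B_t^2*sin(4*t/5) + 15*cos(4*t/5))/25) dt + (16*B_t^3*cos(4*t/5)/5) dB_t

Itô's formula for f(t, x): d f(t, B_t) = (f_t + (1/2) f_xx) dt + f_x dB_t. Compute partials of f(t, x) = 4*x^4*cos(4*t/5)/5:
  f_t(t,x)  = -16*x^4*sin(4*t/5)/25
  f_x(t,x)  = 16*x^3*cos(4*t/5)/5
  f_xx(t,x) = 48*x^2*cos(4*t/5)/5
Assemble drift = f_t + (1/2) f_xx = 8*x^2*(-2*x^2*sin(4*t/5) + 15*cos(4*t/5))/25 and diffusion = f_x = 16*x^3*cos(4*t/5)/5. Substituting x = B_t:
  d(4*B_t^4*cos(4*t/5)/5) = (8*B_t^2*(-2*B_t^2*sin(4*t/5) + 15*cos(4*t/5))/25) dt + (16*B_t^3*cos(4*t/5)/5) dB_t.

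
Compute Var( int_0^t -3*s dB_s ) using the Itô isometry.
Var = 3*t^3

The Itô integral of a deterministic integrand f(s) has mean 0 because each increment f(s) * (B_{s+ds} - B_s) has mean 0. By the Itô isometry:
  Var( int_0^t f(s) dB_s ) = E[ (int_0^t f(s) dB_s)^2 ] = int_0^t f(s)^2 ds.
Here f(s) = -3*s, so f(s)^2 = 9*s^2. Integrate:
  int_0^t (9*s^2) ds = 3*t^3.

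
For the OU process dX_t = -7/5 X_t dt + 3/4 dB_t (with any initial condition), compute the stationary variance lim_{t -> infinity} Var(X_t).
lim Var(X_t) = 45/224

The OU SDE dX = -theta X dt + sigma dB admits the integrating factor exp(theta t): d(exp(theta t) X_t) = sigma exp(theta t) dB_t. Integrating from 0 to t gives X_t = x_0 * exp(-theta t) + sigma * int_0^t exp(-theta (t-s)) dB_s for any initial x_0. The Itô integral has variance (by the Itô isometry) sigma^2 * int_0^t exp(-2 theta (t - s)) ds = sigma^2 * (1 - exp(-2 theta t)) / (2 theta), independent of x_0.
With theta = 7/5, sigma = 3/4:
  Var(X_t) = (3/4)^2 * (1 - exp(-2*7/5 t)) / (2 * 7/5) = 45/224 - 45*exp(-14*t/5)/224.
As t -> infinity, exp(-2*7/5 t) -> 0, so the stationary variance is sigma^2 / (2 theta) = 45/224.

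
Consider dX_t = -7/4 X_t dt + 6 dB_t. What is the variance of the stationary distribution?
lim Var(X_t) = 72/7

The OU SDE dX = -theta X dt + sigma dB admits the integrating factor exp(theta t): d(exp(theta t) X_t) = sigma exp(theta t) dB_t. Integrating from 0 to t gives X_t = x_0 * exp(-theta t) + sigma * int_0^t exp(-theta (t-s)) dB_s for any initial x_0. The Itô integral has variance (by the Itô isometry) sigma^2 * int_0^t exp(-2 theta (t - s)) ds = sigma^2 * (1 - exp(-2 theta t)) / (2 theta), independent of x_0.
With theta = 7/4, sigma = 6:
  Var(X_t) = (6)^2 * (1 - exp(-2*7/4 t)) / (2 * 7/4) = 72/7 - 72*exp(-7*t/2)/7.
As t -> infinity, exp(-2*7/4 t) -> 0, so the stationary variance is sigma^2 / (2 theta) = 72/7.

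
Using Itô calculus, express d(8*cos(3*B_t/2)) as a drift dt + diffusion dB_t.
d(8*cos(3*B_t/2)) = (-9*cos(3*B_t/2)) dt + (-12*sin(3*B_t/2)) dB_t

Itô's formula for f(B_t) gives d f(B_t) = f'(B_t) dB_t + (1/2) f''(B_t) dt. Compute derivatives of f(x) = 8*cos(3*x/2):
  f'(x)  = -12*sin(3*x/2)
  f''(x) = -18*cos(3*x/2)
Substitute x = B_t and multiply the f'' term by 1/2:
  drift     = (1/2) * (-18*cos(3*x/2)) evaluated at B_t = -9*cos(3*B_t/2)
  diffusion = (-12*sin(3*x/2)) evaluated at B_t = -12*sin(3*B_t/2)
Therefore d(8*cos(3*B_t/2)) = (-9*cos(3*B_t/2)) dt + (-12*sin(3*B_t/2)) dB_t.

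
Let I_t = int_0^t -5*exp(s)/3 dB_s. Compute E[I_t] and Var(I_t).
E[I_t] = 0; Var(I_t) = 25*exp(2*t)/18 - 25/18

The Itô integral of a deterministic integrand f(s) has mean 0 because each increment f(s) * (B_{s+ds} - B_s) has mean 0. By the Itô isometry:
  Var( int_0^t f(s) dB_s ) = E[ (int_0^t f(s) dB_s)^2 ] = int_0^t f(s)^2 ds.
Here f(s) = -5*exp(s)/3, so f(s)^2 = 25*exp(2*s)/9. Integrate:
  int_0^t (25*exp(2*s)/9) ds = 25*exp(2*t)/18 - 25/18.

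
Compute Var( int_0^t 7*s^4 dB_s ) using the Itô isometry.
Var = 49*t^9/9

The Itô integral of a deterministic integrand f(s) has mean 0 because each increment f(s) * (B_{s+ds} - B_s) has mean 0. By the Itô isometry:
  Var( int_0^t f(s) dB_s ) = E[ (int_0^t f(s) dB_s)^2 ] = int_0^t f(s)^2 ds.
Here f(s) = 7*s^4, so f(s)^2 = 49*s^8. Integrate:
  int_0^t (49*s^8) ds = 49*t^9/9.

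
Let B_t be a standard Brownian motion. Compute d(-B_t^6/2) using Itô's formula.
d(-B_t^6/2) = (-15*B_t^4/2) dt + (-3*B_t^5) dB_t

Itô's formula for f(B_t) gives d f(B_t) = f'(B_t) dB_t + (1/2) f''(B_t) dt. Compute derivatives of f(x) = -x^6/2:
  f'(x)  = -3*x^5
  f''(x) = -15*x^4
Substitute x = B_t and multiply the f'' term by 1/2:
  drift     = (1/2) * (-15*x^4) evaluated at B_t = -15*B_t^4/2
  diffusion = (-3*x^5) evaluated at B_t = -3*B_t^5
Therefore d(-B_t^6/2) = (-15*B_t^4/2) dt + (-3*B_t^5) dB_t.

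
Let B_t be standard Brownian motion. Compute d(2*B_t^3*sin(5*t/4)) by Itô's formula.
d(2*B_t^3*sin(5*t/4)) = (B_t*(5*B_t^2*cos(5*t/4) + 12*sin(5*t/4))/2) dt + (6*B_t^2*sin(5*t/4)) dB_t

Itô's formula for f(t, x): d f(t, B_t) = (f_t + (1/2) f_xx) dt + f_x dB_t. Compute partials of f(t, x) = 2*x^3*sin(5*t/4):
  f_t(t,x)  = 5*x^3*cos(5*t/4)/2
  f_x(t,x)  = 6*x^2*sin(5*t/4)
  f_xx(t,x) = 12*x*sin(5*t/4)
Assemble drift = f_t + (1/2) f_xx = x*(5*x^2*cos(5*t/4) + 12*sin(5*t/4))/2 and diffusion = f_x = 6*x^2*sin(5*t/4). Substituting x = B_t:
  d(2*B_t^3*sin(5*t/4)) = (B_t*(5*B_t^2*cos(5*t/4) + 12*sin(5*t/4))/2) dt + (6*B_t^2*sin(5*t/4)) dB_t.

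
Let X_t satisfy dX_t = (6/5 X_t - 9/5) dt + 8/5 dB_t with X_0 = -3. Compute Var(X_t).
Var(X_t) = 16*exp(12*t/5)/15 - 16/15

The variance V(t) = Var(X_t) satisfies V'(t) = 2 a V(t) + c^2 with V(0) = 0 (drift coefficient is linear in X, diffusion is constant). With a = 6/5, c = 8/5, the solution is
  V(t) = (c^2 / (2 a)) * (exp(2 a t) - 1)
       = ((8/5)^2 / (2*(6/5))) * (exp((12/5) t) - 1)
       = 16*exp(12*t/5)/15 - 16/15.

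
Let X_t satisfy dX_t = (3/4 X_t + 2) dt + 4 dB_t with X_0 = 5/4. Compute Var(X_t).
Var(X_t) = 32*exp(3*t/2)/3 - 32/3

The variance V(t) = Var(X_t) satisfies V'(t) = 2 a V(t) + c^2 with V(0) = 0 (drift coefficient is linear in X, diffusion is constant). With a = 3/4, c = 4, the solution is
  V(t) = (c^2 / (2 a)) * (exp(2 a t) - 1)
       = (4^2 / (2*(3/4))) * (exp((3/2) t) - 1)
       = 32*exp(3*t/2)/3 - 32/3.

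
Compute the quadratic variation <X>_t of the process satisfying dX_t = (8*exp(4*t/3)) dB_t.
<X>_t = 24*exp(8*t/3) - 24

For an Itô process dX_t = a(t) dt + b(t) dB_t, the quadratic variation is <X>_t = int_0^t b(s)^2 ds (the drift term does not contribute). Here b(s) = 8*exp(4*s/3), so
  b(s)^2 = 64*exp(8*s/3).
Integrating from 0 to t:
  <X>_t = int_0^t (64*exp(8*s/3)) ds = 24*exp(8*t/3) - 24.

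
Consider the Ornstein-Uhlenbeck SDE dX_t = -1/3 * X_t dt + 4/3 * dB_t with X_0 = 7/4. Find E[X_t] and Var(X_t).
E[X_t] = 7*exp(-t/3)/4; Var(X_t) = 8/3 - 8*exp(-2*t/3)/3

The OU SDE dX = -theta X dt + sigma dB admits the integrating factor exp(theta t): d(exp(theta t) X_t) = sigma exp(theta t) dB_t. Integrating from 0 to t:
  X_t = x_0 * exp(-theta t) + sigma * int_0^t exp(-theta (t-s)) dB_s.
The Itô integral has mean 0 and (by the Itô isometry) variance sigma^2 * int_0^t exp(-2 theta (t - s)) ds = sigma^2 * (1 - exp(-2 theta t)) / (2 theta).
With theta = 1/3, sigma = 4/3, x_0 = 7/4:
  E[X_t] = 7/4 * exp(-1/3 t) = 7*exp(-t/3)/4
  Var(X_t) = (4/3)^2 * (1 - exp(-2*1/3 t)) / (2 * 1/3) = 8/3 - 8*exp(-2*t/3)/3.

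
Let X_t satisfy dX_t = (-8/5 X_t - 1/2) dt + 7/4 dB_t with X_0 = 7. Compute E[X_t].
E[X_t] = -5/16 + 117*exp(-8*t/5)/16

Taking expectations and using E[dB_t] = 0, the mean m(t) = E[X_t] satisfies the ODE m'(t) = a m(t) + b with m(0) = x_0. With a = -8/5, b = -1/2, x_0 = 7, the solution is
  m(t) = x_0 * exp(a t) + (b/a) * (exp(a t) - 1)
       = 7 * exp((-8/5) t) + ((-1/2)/(-8/5)) * (exp((-8/5) t) - 1)
       = -5/16 + 117*exp(-8*t/5)/16.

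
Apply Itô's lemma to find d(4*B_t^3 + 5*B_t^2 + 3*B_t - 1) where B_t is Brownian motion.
d(4*B_t^3 + 5*B_t^2 + 3*B_t - 1) = (12*B_t + 5) dt + (12*B_t^2 + 10*B_t + 3) dB_t

Itô's formula for f(B_t) gives d f(B_t) = f'(B_t) dB_t + (1/2) f''(B_t) dt. Compute derivatives of f(x) = 4*x^3 + 5*x^2 + 3*x - 1:
  f'(x)  = 12*x^2 + 10*x + 3
  f''(x) = 24*x + 10
Substitute x = B_t and multiply the f'' term by 1/2:
  drift     = (1/2) * (24*x + 10) evaluated at B_t = 12*B_t + 5
  diffusion = (12*x^2 + 10*x + 3) evaluated at B_t = 12*B_t^2 + 10*B_t + 3
Therefore d(4*B_t^3 + 5*B_t^2 + 3*B_t - 1) = (12*B_t + 5) dt + (12*B_t^2 + 10*B_t + 3) dB_t.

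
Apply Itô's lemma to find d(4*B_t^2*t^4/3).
d(4*B_t^2*t^4/3) = (4*t^3*(4*B_t^2 + t)/3) dt + (8*B_t*t^4/3) dB_t

Itô's formula for f(t, x): d f(t, B_t) = (f_t + (1/2) f_xx) dt + f_x dB_t. Compute partials of f(t, x) = 4*t^4*x^2/3:
  f_t(t,x)  = 16*t^3*x^2/3
  f_x(t,x)  = 8*t^4*x/3
  f_xx(t,x) = 8*t^4/3
Assemble drift = f_t + (1/2) f_xx = 4*t^3*(t + 4*x^2)/3 and diffusion = f_x = 8*t^4*x/3. Substituting x = B_t:
  d(4*B_t^2*t^4/3) = (4*t^3*(4*B_t^2 + t)/3) dt + (8*B_t*t^4/3) dB_t.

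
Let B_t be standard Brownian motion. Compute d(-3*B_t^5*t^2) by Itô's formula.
d(-3*B_t^5*t^2) = (6*B_t^3*t*(-B_t^2 - 5*t)) dt + (-15*B_t^4*t^2) dB_t

Itô's formula for f(t, x): d f(t, B_t) = (f_t + (1/2) f_xx) dt + f_x dB_t. Compute partials of f(t, x) = -3*t^2*x^5:
  f_t(t,x)  = -6*t*x^5
  f_x(t,x)  = -15*t^2*x^4
  f_xx(t,x) = -60*t^2*x^3
Assemble drift = f_t + (1/2) f_xx = 6*t*x^3*(-5*t - x^2) and diffusion = f_x = -15*t^2*x^4. Substituting x = B_t:
  d(-3*B_t^5*t^2) = (6*B_t^3*t*(-B_t^2 - 5*t)) dt + (-15*B_t^4*t^2) dB_t.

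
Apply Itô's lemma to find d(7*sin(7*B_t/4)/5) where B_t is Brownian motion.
d(7*sin(7*B_t/4)/5) = (-343*sin(7*B_t/4)/160) dt + (49*cos(7*B_t/4)/20) dB_t

Itô's formula for f(B_t) gives d f(B_t) = f'(B_t) dB_t + (1/2) f''(B_t) dt. Compute derivatives of f(x) = 7*sin(7*x/4)/5:
  f'(x)  = 49*cos(7*x/4)/20
  f''(x) = -343*sin(7*x/4)/80
Substitute x = B_t and multiply the f'' term by 1/2:
  drift     = (1/2) * (-343*sin(7*x/4)/80) evaluated at B_t = -343*sin(7*B_t/4)/160
  diffusion = (49*cos(7*x/4)/20) evaluated at B_t = 49*cos(7*B_t/4)/20
Therefore d(7*sin(7*B_t/4)/5) = (-343*sin(7*B_t/4)/160) dt + (49*cos(7*B_t/4)/20) dB_t.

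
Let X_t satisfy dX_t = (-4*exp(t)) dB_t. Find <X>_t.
<X>_t = 8*exp(2*t) - 8

For an Itô process dX_t = a(t) dt + b(t) dB_t, the quadratic variation is <X>_t = int_0^t b(s)^2 ds (the drift term does not contribute). Here b(s) = -4*exp(s), so
  b(s)^2 = 16*exp(2*s).
Integrating from 0 to t:
  <X>_t = int_0^t (16*exp(2*s)) ds = 8*exp(2*t) - 8.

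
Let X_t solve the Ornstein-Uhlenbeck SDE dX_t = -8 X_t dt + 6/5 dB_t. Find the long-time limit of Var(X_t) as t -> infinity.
lim Var(X_t) = 9/100

The OU SDE dX = -theta X dt + sigma dB admits the integrating factor exp(theta t): d(exp(theta t) X_t) = sigma exp(theta t) dB_t. Integrating from 0 to t gives X_t = x_0 * exp(-theta t) + sigma * int_0^t exp(-theta (t-s)) dB_s for any initial x_0. The Itô integral has variance (by the Itô isometry) sigma^2 * int_0^t exp(-2 theta (t - s)) ds = sigma^2 * (1 - exp(-2 theta t)) / (2 theta), independent of x_0.
With theta = 8, sigma = 6/5:
  Var(X_t) = (6/5)^2 * (1 - exp(-2*8 t)) / (2 * 8) = 9/100 - 9*exp(-16*t)/100.
As t -> infinity, exp(-2*8 t) -> 0, so the stationary variance is sigma^2 / (2 theta) = 9/100.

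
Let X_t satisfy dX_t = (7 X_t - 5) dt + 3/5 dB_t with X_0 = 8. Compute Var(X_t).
Var(X_t) = 9*exp(14*t)/350 - 9/350

The variance V(t) = Var(X_t) satisfies V'(t) = 2 a V(t) + c^2 with V(0) = 0 (drift coefficient is linear in X, diffusion is constant). With a = 7, c = 3/5, the solution is
  V(t) = (c^2 / (2 a)) * (exp(2 a t) - 1)
       = ((3/5)^2 / (2*7)) * (exp(14 t) - 1)
       = 9*exp(14*t)/350 - 9/350.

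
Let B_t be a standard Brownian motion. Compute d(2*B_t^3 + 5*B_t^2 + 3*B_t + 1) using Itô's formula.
d(2*B_t^3 + 5*B_t^2 + 3*B_t + 1) = (6*B_t + 5) dt + (6*B_t^2 + 10*B_t + 3) dB_t

Itô's formula for f(B_t) gives d f(B_t) = f'(B_t) dB_t + (1/2) f''(B_t) dt. Compute derivatives of f(x) = 2*x^3 + 5*x^2 + 3*x + 1:
  f'(x)  = 6*x^2 + 10*x + 3
  f''(x) = 12*x + 10
Substitute x = B_t and multiply the f'' term by 1/2:
  drift     = (1/2) * (12*x + 10) evaluated at B_t = 6*B_t + 5
  diffusion = (6*x^2 + 10*x + 3) evaluated at B_t = 6*B_t^2 + 10*B_t + 3
Therefore d(2*B_t^3 + 5*B_t^2 + 3*B_t + 1) = (6*B_t + 5) dt + (6*B_t^2 + 10*B_t + 3) dB_t.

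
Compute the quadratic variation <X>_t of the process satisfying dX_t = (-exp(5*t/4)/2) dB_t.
<X>_t = exp(5*t/2)/10 - 1/10

For an Itô process dX_t = a(t) dt + b(t) dB_t, the quadratic variation is <X>_t = int_0^t b(s)^2 ds (the drift term does not contribute). Here b(s) = -exp(5*s/4)/2, so
  b(s)^2 = exp(5*s/2)/4.
Integrating from 0 to t:
  <X>_t = int_0^t (exp(5*s/2)/4) ds = exp(5*t/2)/10 - 1/10.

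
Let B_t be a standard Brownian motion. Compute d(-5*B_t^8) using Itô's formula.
d(-5*B_t^8) = (-140*B_t^6) dt + (-40*B_t^7) dB_t

Itô's formula for f(B_t) gives d f(B_t) = f'(B_t) dB_t + (1/2) f''(B_t) dt. Compute derivatives of f(x) = -5*x^8:
  f'(x)  = -40*x^7
  f''(x) = -280*x^6
Substitute x = B_t and multiply the f'' term by 1/2:
  drift     = (1/2) * (-280*x^6) evaluated at B_t = -140*B_t^6
  diffusion = (-40*x^7) evaluated at B_t = -40*B_t^7
Therefore d(-5*B_t^8) = (-140*B_t^6) dt + (-40*B_t^7) dB_t.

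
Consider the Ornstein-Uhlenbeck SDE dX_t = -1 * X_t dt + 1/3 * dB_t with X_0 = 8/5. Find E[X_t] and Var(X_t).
E[X_t] = 8*exp(-t)/5; Var(X_t) = 1/18 - exp(-2*t)/18

The OU SDE dX = -theta X dt + sigma dB admits the integrating factor exp(theta t): d(exp(theta t) X_t) = sigma exp(theta t) dB_t. Integrating from 0 to t:
  X_t = x_0 * exp(-theta t) + sigma * int_0^t exp(-theta (t-s)) dB_s.
The Itô integral has mean 0 and (by the Itô isometry) variance sigma^2 * int_0^t exp(-2 theta (t - s)) ds = sigma^2 * (1 - exp(-2 theta t)) / (2 theta).
With theta = 1, sigma = 1/3, x_0 = 8/5:
  E[X_t] = 8/5 * exp(-1 t) = 8*exp(-t)/5
  Var(X_t) = (1/3)^2 * (1 - exp(-2*1 t)) / (2 * 1) = 1/18 - exp(-2*t)/18.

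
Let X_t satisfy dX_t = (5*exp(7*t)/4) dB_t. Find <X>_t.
<X>_t = 25*exp(14*t)/224 - 25/224

For an Itô process dX_t = a(t) dt + b(t) dB_t, the quadratic variation is <X>_t = int_0^t b(s)^2 ds (the drift term does not contribute). Here b(s) = 5*exp(7*s)/4, so
  b(s)^2 = 25*exp(14*s)/16.
Integrating from 0 to t:
  <X>_t = int_0^t (25*exp(14*s)/16) ds = 25*exp(14*t)/224 - 25/224.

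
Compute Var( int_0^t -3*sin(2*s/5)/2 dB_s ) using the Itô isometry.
Var = 9*t/8 - 45*sin(4*t/5)/32

The Itô integral of a deterministic integrand f(s) has mean 0 because each increment f(s) * (B_{s+ds} - B_s) has mean 0. By the Itô isometry:
  Var( int_0^t f(s) dB_s ) = E[ (int_0^t f(s) dB_s)^2 ] = int_0^t f(s)^2 ds.
Here f(s) = -3*sin(2*s/5)/2, so f(s)^2 = 9*sin(2*s/5)^2/4. Integrate:
  int_0^t (9*sin(2*s/5)^2/4) ds = 9*t/8 - 45*sin(4*t/5)/32.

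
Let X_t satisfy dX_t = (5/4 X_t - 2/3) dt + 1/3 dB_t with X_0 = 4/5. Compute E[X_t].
E[X_t] = 4*exp(5*t/4)/15 + 8/15

Taking expectations and using E[dB_t] = 0, the mean m(t) = E[X_t] satisfies the ODE m'(t) = a m(t) + b with m(0) = x_0. With a = 5/4, b = -2/3, x_0 = 4/5, the solution is
  m(t) = x_0 * exp(a t) + (b/a) * (exp(a t) - 1)
       = (4/5) * exp((5/4) t) + ((-2/3)/(5/4)) * (exp((5/4) t) - 1)
       = 4*exp(5*t/4)/15 + 8/15.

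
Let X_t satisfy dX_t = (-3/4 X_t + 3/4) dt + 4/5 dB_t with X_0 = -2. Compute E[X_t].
E[X_t] = 1 - 3*exp(-3*t/4)

Taking expectations and using E[dB_t] = 0, the mean m(t) = E[X_t] satisfies the ODE m'(t) = a m(t) + b with m(0) = x_0. With a = -3/4, b = 3/4, x_0 = -2, the solution is
  m(t) = x_0 * exp(a t) + (b/a) * (exp(a t) - 1)
       = (-2) * exp((-3/4) t) + ((3/4)/(-3/4)) * (exp((-3/4) t) - 1)
       = 1 - 3*exp(-3*t/4).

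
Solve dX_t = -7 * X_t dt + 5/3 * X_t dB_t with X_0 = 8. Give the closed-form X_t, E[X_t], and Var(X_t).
X_t = 8 * exp((-151/18) t + (5/3) B_t); E[X_t] = 8*exp(-7*t); Var(X_t) = (64*exp(25*t/9) - 64)*exp(-14*t)

For GBM dX = mu X dt + sigma X dB with X_0 = x_0, apply Itô to Y = log X: dY = (mu - sigma^2/2) dt + sigma dB, so Y_t = log(x_0) + (mu - sigma^2/2) t + sigma B_t and hence X_t = x_0 * exp((mu - sigma^2/2) t + sigma B_t).
With mu = -7, sigma = 5/3, x_0 = 8, this gives:
  X_t = 8 * exp((-151/18) * t + (5/3) * B_t).
Since sigma*B_t ~ Normal(0, sigma^2 t), E[exp(sigma*B_t)] = exp(sigma^2 t / 2); so E[X_t] = x_0 * exp((mu - sigma^2/2) t) * exp(sigma^2 t / 2) = x_0 * exp(mu t) = 8*exp(-7*t).
Var(X_t) = E[X_t^2] - (E[X_t])^2 = x_0^2 * exp(2 mu t) * (exp(sigma^2 t) - 1) = (64*exp(25*t/9) - 64)*exp(-14*t).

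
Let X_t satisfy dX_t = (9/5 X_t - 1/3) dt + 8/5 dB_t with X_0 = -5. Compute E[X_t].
E[X_t] = 5/27 - 140*exp(9*t/5)/27

Taking expectations and using E[dB_t] = 0, the mean m(t) = E[X_t] satisfies the ODE m'(t) = a m(t) + b with m(0) = x_0. With a = 9/5, b = -1/3, x_0 = -5, the solution is
  m(t) = x_0 * exp(a t) + (b/a) * (exp(a t) - 1)
       = (-5) * exp((9/5) t) + ((-1/3)/(9/5)) * (exp((9/5) t) - 1)
       = 5/27 - 140*exp(9*t/5)/27.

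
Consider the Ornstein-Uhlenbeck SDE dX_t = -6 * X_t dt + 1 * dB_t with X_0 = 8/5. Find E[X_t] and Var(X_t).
E[X_t] = 8*exp(-6*t)/5; Var(X_t) = 1/12 - exp(-12*t)/12

The OU SDE dX = -theta X dt + sigma dB admits the integrating factor exp(theta t): d(exp(theta t) X_t) = sigma exp(theta t) dB_t. Integrating from 0 to t:
  X_t = x_0 * exp(-theta t) + sigma * int_0^t exp(-theta (t-s)) dB_s.
The Itô integral has mean 0 and (by the Itô isometry) variance sigma^2 * int_0^t exp(-2 theta (t - s)) ds = sigma^2 * (1 - exp(-2 theta t)) / (2 theta).
With theta = 6, sigma = 1, x_0 = 8/5:
  E[X_t] = 8/5 * exp(-6 t) = 8*exp(-6*t)/5
  Var(X_t) = (1)^2 * (1 - exp(-2*6 t)) / (2 * 6) = 1/12 - exp(-12*t)/12.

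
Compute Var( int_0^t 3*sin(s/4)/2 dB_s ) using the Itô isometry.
Var = 9*t/8 - 9*sin(t/2)/4

The Itô integral of a deterministic integrand f(s) has mean 0 because each increment f(s) * (B_{s+ds} - B_s) has mean 0. By the Itô isometry:
  Var( int_0^t f(s) dB_s ) = E[ (int_0^t f(s) dB_s)^2 ] = int_0^t f(s)^2 ds.
Here f(s) = 3*sin(s/4)/2, so f(s)^2 = 9*sin(s/4)^2/4. Integrate:
  int_0^t (9*sin(s/4)^2/4) ds = 9*t/8 - 9*sin(t/2)/4.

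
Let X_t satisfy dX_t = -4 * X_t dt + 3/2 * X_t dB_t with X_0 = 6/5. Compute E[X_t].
E[X_t] = 6*exp(-4*t)/5

For GBM dX = mu X dt + sigma X dB with X_0 = x_0, apply Itô to Y = log X: dY = (mu - sigma^2/2) dt + sigma dB, so Y_t = log(x_0) + (mu - sigma^2/2) t + sigma B_t and hence X_t = x_0 * exp((mu - sigma^2/2) t + sigma B_t).
With mu = -4, sigma = 3/2, x_0 = 6/5, this gives:
  X_t = 6/5 * exp((-41/8) * t + (3/2) * B_t).
Since sigma*B_t ~ Normal(0, sigma^2 t), E[exp(sigma*B_t)] = exp(sigma^2 t / 2); so E[X_t] = x_0 * exp((mu - sigma^2/2) t) * exp(sigma^2 t / 2) = x_0 * exp(mu t) = 6*exp(-4*t)/5.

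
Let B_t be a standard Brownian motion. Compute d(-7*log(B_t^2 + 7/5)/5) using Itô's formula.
d(-7*log(B_t^2 + 7/5)/5) = (7*(5*B_t^2 - 7)/(5*B_t^2 + 7)^2) dt + (-14*B_t/(5*B_t^2 + 7)) dB_t

Itô's formula for f(B_t) gives d f(B_t) = f'(B_t) dB_t + (1/2) f''(B_t) dt. Compute derivatives of f(x) = -7*log(x^2 + 7/5)/5:
  f'(x)  = -14*x/(5*x^2 + 7)
  f''(x) = 14*(5*x^2 - 7)/(5*x^2 + 7)^2
Substitute x = B_t and multiply the f'' term by 1/2:
  drift     = (1/2) * (14*(5*x^2 - 7)/(5*x^2 + 7)^2) evaluated at B_t = 7*(5*B_t^2 - 7)/(5*B_t^2 + 7)^2
  diffusion = (-14*x/(5*x^2 + 7)) evaluated at B_t = -14*B_t/(5*B_t^2 + 7)
Therefore d(-7*log(B_t^2 + 7/5)/5) = (7*(5*B_t^2 - 7)/(5*B_t^2 + 7)^2) dt + (-14*B_t/(5*B_t^2 + 7)) dB_t.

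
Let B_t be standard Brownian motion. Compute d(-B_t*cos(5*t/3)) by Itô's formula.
d(-B_t*cos(5*t/3)) = (5*B_t*sin(5*t/3)/3) dt + (-cos(5*t/3)) dB_t

Itô's formula for f(t, x): d f(t, B_t) = (f_t + (1/2) f_xx) dt + f_x dB_t. Compute partials of f(t, x) = -x*cos(5*t/3):
  f_t(t,x)  = 5*x*sin(5*t/3)/3
  f_x(t,x)  = -cos(5*t/3)
  f_xx(t,x) = 0
Assemble drift = f_t + (1/2) f_xx = 5*x*sin(5*t/3)/3 and diffusion = f_x = -cos(5*t/3). Substituting x = B_t:
  d(-B_t*cos(5*t/3)) = (5*B_t*sin(5*t/3)/3) dt + (-cos(5*t/3)) dB_t.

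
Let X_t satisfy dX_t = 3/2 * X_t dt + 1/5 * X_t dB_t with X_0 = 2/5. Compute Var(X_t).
Var(X_t) = 4*(exp(t/25) - 1)*exp(3*t)/25

For GBM dX = mu X dt + sigma X dB with X_0 = x_0, apply Itô to Y = log X: dY = (mu - sigma^2/2) dt + sigma dB, so Y_t = log(x_0) + (mu - sigma^2/2) t + sigma B_t and hence X_t = x_0 * exp((mu - sigma^2/2) t + sigma B_t).
With mu = 3/2, sigma = 1/5, x_0 = 2/5, this gives:
  X_t = 2/5 * exp((37/25) * t + (1/5) * B_t).
Since sigma*B_t ~ Normal(0, sigma^2 t), E[exp(sigma*B_t)] = exp(sigma^2 t / 2); so E[X_t] = x_0 * exp((mu - sigma^2/2) t) * exp(sigma^2 t / 2) = x_0 * exp(mu t) = 2*exp(3*t/2)/5.
Var(X_t) = E[X_t^2] - (E[X_t])^2 = x_0^2 * exp(2 mu t) * (exp(sigma^2 t) - 1) = 4*(exp(t/25) - 1)*exp(3*t)/25.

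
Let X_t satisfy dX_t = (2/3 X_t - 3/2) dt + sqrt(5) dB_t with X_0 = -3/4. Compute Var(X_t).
Var(X_t) = 15*exp(4*t/3)/4 - 15/4

The variance V(t) = Var(X_t) satisfies V'(t) = 2 a V(t) + c^2 with V(0) = 0 (drift coefficient is linear in X, diffusion is constant). With a = 2/3, c = sqrt(5), the solution is
  V(t) = (c^2 / (2 a)) * (exp(2 a t) - 1)
       = (sqrt(5)^2 / (2*(2/3))) * (exp((4/3) t) - 1)
       = 15*exp(4*t/3)/4 - 15/4.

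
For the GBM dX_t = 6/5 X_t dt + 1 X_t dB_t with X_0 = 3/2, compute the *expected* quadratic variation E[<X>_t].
E[<X>_t] = 45*exp(17*t/5)/68 - 45/68

<X>_t = int_0^t (1 * X_s)^2 ds. Taking expectation inside the integral: E[<X>_t] = 1^2 * int_0^t E[X_s^2] ds. For GBM, E[X_s^2] = x_0^2 * exp((2 mu + sigma^2) s). Integrating:
  E[<X>_t] = 1^2 * (3/2)^2 * (exp((2*(6/5) + 1^2) t) - 1) / (2*(6/5) + 1^2)
           = 1^2 * (3/2)^2 * (exp((17/5) t) - 1) / (17/5) = 45*exp(17*t/5)/68 - 45/68.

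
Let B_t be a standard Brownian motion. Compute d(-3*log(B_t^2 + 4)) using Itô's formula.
d(-3*log(B_t^2 + 4)) = (3*(B_t^2 - 4)/(B_t^2 + 4)^2) dt + (-6*B_t/(B_t^2 + 4)) dB_t

Itô's formula for f(B_t) gives d f(B_t) = f'(B_t) dB_t + (1/2) f''(B_t) dt. Compute derivatives of f(x) = -3*log(x^2 + 4):
  f'(x)  = -6*x/(x^2 + 4)
  f''(x) = 6*(x^2 - 4)/(x^2 + 4)^2
Substitute x = B_t and multiply the f'' term by 1/2:
  drift     = (1/2) * (6*(x^2 - 4)/(x^2 + 4)^2) evaluated at B_t = 3*(B_t^2 - 4)/(B_t^2 + 4)^2
  diffusion = (-6*x/(x^2 + 4)) evaluated at B_t = -6*B_t/(B_t^2 + 4)
Therefore d(-3*log(B_t^2 + 4)) = (3*(B_t^2 - 4)/(B_t^2 + 4)^2) dt + (-6*B_t/(B_t^2 + 4)) dB_t.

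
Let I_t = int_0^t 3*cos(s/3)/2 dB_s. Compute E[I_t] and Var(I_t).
E[I_t] = 0; Var(I_t) = 9*t/8 + 27*sin(2*t/3)/16

The Itô integral of a deterministic integrand f(s) has mean 0 because each increment f(s) * (B_{s+ds} - B_s) has mean 0. By the Itô isometry:
  Var( int_0^t f(s) dB_s ) = E[ (int_0^t f(s) dB_s)^2 ] = int_0^t f(s)^2 ds.
Here f(s) = 3*cos(s/3)/2, so f(s)^2 = 9*cos(s/3)^2/4. Integrate:
  int_0^t (9*cos(s/3)^2/4) ds = 9*t/8 + 27*sin(2*t/3)/16.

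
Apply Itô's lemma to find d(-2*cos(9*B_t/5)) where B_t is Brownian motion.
d(-2*cos(9*B_t/5)) = (81*cos(9*B_t/5)/25) dt + (18*sin(9*B_t/5)/5) dB_t

Itô's formula for f(B_t) gives d f(B_t) = f'(B_t) dB_t + (1/2) f''(B_t) dt. Compute derivatives of f(x) = -2*cos(9*x/5):
  f'(x)  = 18*sin(9*x/5)/5
  f''(x) = 162*cos(9*x/5)/25
Substitute x = B_t and multiply the f'' term by 1/2:
  drift     = (1/2) * (162*cos(9*x/5)/25) evaluated at B_t = 81*cos(9*B_t/5)/25
  diffusion = (18*sin(9*x/5)/5) evaluated at B_t = 18*sin(9*B_t/5)/5
Therefore d(-2*cos(9*B_t/5)) = (81*cos(9*B_t/5)/25) dt + (18*sin(9*B_t/5)/5) dB_t.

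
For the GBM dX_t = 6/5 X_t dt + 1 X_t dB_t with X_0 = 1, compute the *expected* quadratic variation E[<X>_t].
E[<X>_t] = 5*exp(17*t/5)/17 - 5/17

<X>_t = int_0^t (1 * X_s)^2 ds. Taking expectation inside the integral: E[<X>_t] = 1^2 * int_0^t E[X_s^2] ds. For GBM, E[X_s^2] = x_0^2 * exp((2 mu + sigma^2) s). Integrating:
  E[<X>_t] = 1^2 * 1^2 * (exp((2*(6/5) + 1^2) t) - 1) / (2*(6/5) + 1^2)
           = 1^2 * 1^2 * (exp((17/5) t) - 1) / (17/5) = 5*exp(17*t/5)/17 - 5/17.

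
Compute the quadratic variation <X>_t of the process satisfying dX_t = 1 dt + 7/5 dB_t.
<X>_t = 49*t/25

For an Itô process dX_t = a(t) dt + b(t) dB_t, the quadratic variation is <X>_t = int_0^t b(s)^2 ds (the drift term does not contribute). Here b(s) = 7/5, so
  b(s)^2 = 49/25.
Integrating from 0 to t:
  <X>_t = int_0^t (49/25) ds = 49*t/25.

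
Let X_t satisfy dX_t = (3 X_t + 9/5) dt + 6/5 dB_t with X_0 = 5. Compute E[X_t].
E[X_t] = 28*exp(3*t)/5 - 3/5

Taking expectations and using E[dB_t] = 0, the mean m(t) = E[X_t] satisfies the ODE m'(t) = a m(t) + b with m(0) = x_0. With a = 3, b = 9/5, x_0 = 5, the solution is
  m(t) = x_0 * exp(a t) + (b/a) * (exp(a t) - 1)
       = 5 * exp(3 t) + ((9/5)/3) * (exp(3 t) - 1)
       = 28*exp(3*t)/5 - 3/5.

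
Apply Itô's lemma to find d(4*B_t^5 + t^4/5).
d(4*B_t^5 + t^4/5) = (40*B_t^3 + 4*t^3/5) dt + (20*B_t^4) dB_t

Itô's formula for f(t, x): d f(t, B_t) = (f_t + (1/2) f_xx) dt + f_x dB_t. Compute partials of f(t, x) = t^4/5 + 4*x^5:
  f_t(t,x)  = 4*t^3/5
  f_x(t,x)  = 20*x^4
  f_xx(t,x) = 80*x^3
Assemble drift = f_t + (1/2) f_xx = 4*t^3/5 + 40*x^3 and diffusion = f_x = 20*x^4. Substituting x = B_t:
  d(4*B_t^5 + t^4/5) = (40*B_t^3 + 4*t^3/5) dt + (20*B_t^4) dB_t.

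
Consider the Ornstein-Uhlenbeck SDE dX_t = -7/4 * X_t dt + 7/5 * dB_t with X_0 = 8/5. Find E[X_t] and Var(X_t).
E[X_t] = 8*exp(-7*t/4)/5; Var(X_t) = 14/25 - 14*exp(-7*t/2)/25

The OU SDE dX = -theta X dt + sigma dB admits the integrating factor exp(theta t): d(exp(theta t) X_t) = sigma exp(theta t) dB_t. Integrating from 0 to t:
  X_t = x_0 * exp(-theta t) + sigma * int_0^t exp(-theta (t-s)) dB_s.
The Itô integral has mean 0 and (by the Itô isometry) variance sigma^2 * int_0^t exp(-2 theta (t - s)) ds = sigma^2 * (1 - exp(-2 theta t)) / (2 theta).
With theta = 7/4, sigma = 7/5, x_0 = 8/5:
  E[X_t] = 8/5 * exp(-7/4 t) = 8*exp(-7*t/4)/5
  Var(X_t) = (7/5)^2 * (1 - exp(-2*7/4 t)) / (2 * 7/4) = 14/25 - 14*exp(-7*t/2)/25.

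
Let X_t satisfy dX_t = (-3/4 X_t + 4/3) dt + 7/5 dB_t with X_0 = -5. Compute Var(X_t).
Var(X_t) = 98/75 - 98*exp(-3*t/2)/75

The variance V(t) = Var(X_t) satisfies V'(t) = 2 a V(t) + c^2 with V(0) = 0 (drift coefficient is linear in X, diffusion is constant). With a = -3/4, c = 7/5, the solution is
  V(t) = (c^2 / (2 a)) * (exp(2 a t) - 1)
       = ((7/5)^2 / (2*(-3/4))) * (exp((-3/2) t) - 1)
       = 98/75 - 98*exp(-3*t/2)/75.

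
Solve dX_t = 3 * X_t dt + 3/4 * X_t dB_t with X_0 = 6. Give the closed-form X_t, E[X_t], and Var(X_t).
X_t = 6 * exp((87/32) t + (3/4) B_t); E[X_t] = 6*exp(3*t); Var(X_t) = 36*(exp(9*t/16) - 1)*exp(6*t)

For GBM dX = mu X dt + sigma X dB with X_0 = x_0, apply Itô to Y = log X: dY = (mu - sigma^2/2) dt + sigma dB, so Y_t = log(x_0) + (mu - sigma^2/2) t + sigma B_t and hence X_t = x_0 * exp((mu - sigma^2/2) t + sigma B_t).
With mu = 3, sigma = 3/4, x_0 = 6, this gives:
  X_t = 6 * exp((87/32) * t + (3/4) * B_t).
Since sigma*B_t ~ Normal(0, sigma^2 t), E[exp(sigma*B_t)] = exp(sigma^2 t / 2); so E[X_t] = x_0 * exp((mu - sigma^2/2) t) * exp(sigma^2 t / 2) = x_0 * exp(mu t) = 6*exp(3*t).
Var(X_t) = E[X_t^2] - (E[X_t])^2 = x_0^2 * exp(2 mu t) * (exp(sigma^2 t) - 1) = 36*(exp(9*t/16) - 1)*exp(6*t).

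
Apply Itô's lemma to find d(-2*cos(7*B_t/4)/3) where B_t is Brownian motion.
d(-2*cos(7*B_t/4)/3) = (49*cos(7*B_t/4)/48) dt + (7*sin(7*B_t/4)/6) dB_t

Itô's formula for f(B_t) gives d f(B_t) = f'(B_t) dB_t + (1/2) f''(B_t) dt. Compute derivatives of f(x) = -2*cos(7*x/4)/3:
  f'(x)  = 7*sin(7*x/4)/6
  f''(x) = 49*cos(7*x/4)/24
Substitute x = B_t and multiply the f'' term by 1/2:
  drift     = (1/2) * (49*cos(7*x/4)/24) evaluated at B_t = 49*cos(7*B_t/4)/48
  diffusion = (7*sin(7*x/4)/6) evaluated at B_t = 7*sin(7*B_t/4)/6
Therefore d(-2*cos(7*B_t/4)/3) = (49*cos(7*B_t/4)/48) dt + (7*sin(7*B_t/4)/6) dB_t.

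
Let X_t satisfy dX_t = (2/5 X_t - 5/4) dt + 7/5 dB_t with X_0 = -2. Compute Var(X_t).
Var(X_t) = 49*exp(4*t/5)/20 - 49/20

The variance V(t) = Var(X_t) satisfies V'(t) = 2 a V(t) + c^2 with V(0) = 0 (drift coefficient is linear in X, diffusion is constant). With a = 2/5, c = 7/5, the solution is
  V(t) = (c^2 / (2 a)) * (exp(2 a t) - 1)
       = ((7/5)^2 / (2*(2/5))) * (exp((4/5) t) - 1)
       = 49*exp(4*t/5)/20 - 49/20.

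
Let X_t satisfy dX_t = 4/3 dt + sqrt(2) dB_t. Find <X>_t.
<X>_t = 2*t

For an Itô process dX_t = a(t) dt + b(t) dB_t, the quadratic variation is <X>_t = int_0^t b(s)^2 ds (the drift term does not contribute). Here b(s) = sqrt(2), so
  b(s)^2 = 2.
Integrating from 0 to t:
  <X>_t = int_0^t (2) ds = 2*t.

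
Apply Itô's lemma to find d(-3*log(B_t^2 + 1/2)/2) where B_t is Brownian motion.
d(-3*log(B_t^2 + 1/2)/2) = (3*(2*B_t^2 - 1)/(2*B_t^2 + 1)^2) dt + (-6*B_t/(2*B_t^2 + 1)) dB_t

Itô's formula for f(B_t) gives d f(B_t) = f'(B_t) dB_t + (1/2) f''(B_t) dt. Compute derivatives of f(x) = -3*log(x^2 + 1/2)/2:
  f'(x)  = -6*x/(2*x^2 + 1)
  f''(x) = 6*(2*x^2 - 1)/(2*x^2 + 1)^2
Substitute x = B_t and multiply the f'' term by 1/2:
  drift     = (1/2) * (6*(2*x^2 - 1)/(2*x^2 + 1)^2) evaluated at B_t = 3*(2*B_t^2 - 1)/(2*B_t^2 + 1)^2
  diffusion = (-6*x/(2*x^2 + 1)) evaluated at B_t = -6*B_t/(2*B_t^2 + 1)
Therefore d(-3*log(B_t^2 + 1/2)/2) = (3*(2*B_t^2 - 1)/(2*B_t^2 + 1)^2) dt + (-6*B_t/(2*B_t^2 + 1)) dB_t.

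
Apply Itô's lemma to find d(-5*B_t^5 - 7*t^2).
d(-5*B_t^5 - 7*t^2) = (-50*B_t^3 - 14*t) dt + (-25*B_t^4) dB_t

Itô's formula for f(t, x): d f(t, B_t) = (f_t + (1/2) f_xx) dt + f_x dB_t. Compute partials of f(t, x) = -7*t^2 - 5*x^5:
  f_t(t,x)  = -14*t
  f_x(t,x)  = -25*x^4
  f_xx(t,x) = -100*x^3
Assemble drift = f_t + (1/2) f_xx = -14*t - 50*x^3 and diffusion = f_x = -25*x^4. Substituting x = B_t:
  d(-5*B_t^5 - 7*t^2) = (-50*B_t^3 - 14*t) dt + (-25*B_t^4) dB_t.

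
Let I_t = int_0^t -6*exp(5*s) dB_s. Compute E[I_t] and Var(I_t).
E[I_t] = 0; Var(I_t) = 18*exp(10*t)/5 - 18/5

The Itô integral of a deterministic integrand f(s) has mean 0 because each increment f(s) * (B_{s+ds} - B_s) has mean 0. By the Itô isometry:
  Var( int_0^t f(s) dB_s ) = E[ (int_0^t f(s) dB_s)^2 ] = int_0^t f(s)^2 ds.
Here f(s) = -6*exp(5*s), so f(s)^2 = 36*exp(10*s). Integrate:
  int_0^t (36*exp(10*s)) ds = 18*exp(10*t)/5 - 18/5.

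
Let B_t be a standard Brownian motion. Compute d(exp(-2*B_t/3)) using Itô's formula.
d(exp(-2*B_t/3)) = (2*exp(-2*B_t/3)/9) dt + (-2*exp(-2*B_t/3)/3) dB_t

Itô's formula for f(B_t) gives d f(B_t) = f'(B_t) dB_t + (1/2) f''(B_t) dt. Compute derivatives of f(x) = exp(-2*x/3):
  f'(x)  = -2*exp(-2*x/3)/3
  f''(x) = 4*exp(-2*x/3)/9
Substitute x = B_t and multiply the f'' term by 1/2:
  drift     = (1/2) * (4*exp(-2*x/3)/9) evaluated at B_t = 2*exp(-2*B_t/3)/9
  diffusion = (-2*exp(-2*x/3)/3) evaluated at B_t = -2*exp(-2*B_t/3)/3
Therefore d(exp(-2*B_t/3)) = (2*exp(-2*B_t/3)/9) dt + (-2*exp(-2*B_t/3)/3) dB_t.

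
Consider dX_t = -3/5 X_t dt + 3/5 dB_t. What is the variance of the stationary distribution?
lim Var(X_t) = 3/10

The OU SDE dX = -theta X dt + sigma dB admits the integrating factor exp(theta t): d(exp(theta t) X_t) = sigma exp(theta t) dB_t. Integrating from 0 to t gives X_t = x_0 * exp(-theta t) + sigma * int_0^t exp(-theta (t-s)) dB_s for any initial x_0. The Itô integral has variance (by the Itô isometry) sigma^2 * int_0^t exp(-2 theta (t - s)) ds = sigma^2 * (1 - exp(-2 theta t)) / (2 theta), independent of x_0.
With theta = 3/5, sigma = 3/5:
  Var(X_t) = (3/5)^2 * (1 - exp(-2*3/5 t)) / (2 * 3/5) = 3/10 - 3*exp(-6*t/5)/10.
As t -> infinity, exp(-2*3/5 t) -> 0, so the stationary variance is sigma^2 / (2 theta) = 3/10.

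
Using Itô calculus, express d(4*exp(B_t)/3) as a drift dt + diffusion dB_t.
d(4*exp(B_t)/3) = (2*exp(B_t)/3) dt + (4*exp(B_t)/3) dB_t

Itô's formula for f(B_t) gives d f(B_t) = f'(B_t) dB_t + (1/2) f''(B_t) dt. Compute derivatives of f(x) = 4*exp(x)/3:
  f'(x)  = 4*exp(x)/3
  f''(x) = 4*exp(x)/3
Substitute x = B_t and multiply the f'' term by 1/2:
  drift     = (1/2) * (4*exp(x)/3) evaluated at B_t = 2*exp(B_t)/3
  diffusion = (4*exp(x)/3) evaluated at B_t = 4*exp(B_t)/3
Therefore d(4*exp(B_t)/3) = (2*exp(B_t)/3) dt + (4*exp(B_t)/3) dB_t.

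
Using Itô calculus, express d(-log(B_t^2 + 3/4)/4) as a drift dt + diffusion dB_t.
d(-log(B_t^2 + 3/4)/4) = ((4*B_t^2 - 3)/(4*B_t^2 + 3)^2) dt + (-2*B_t/(4*B_t^2 + 3)) dB_t

Itô's formula for f(B_t) gives d f(B_t) = f'(B_t) dB_t + (1/2) f''(B_t) dt. Compute derivatives of f(x) = -log(x^2 + 3/4)/4:
  f'(x)  = -2*x/(4*x^2 + 3)
  f''(x) = 2*(4*x^2 - 3)/(4*x^2 + 3)^2
Substitute x = B_t and multiply the f'' term by 1/2:
  drift     = (1/2) * (2*(4*x^2 - 3)/(4*x^2 + 3)^2) evaluated at B_t = (4*B_t^2 - 3)/(4*B_t^2 + 3)^2
  diffusion = (-2*x/(4*x^2 + 3)) evaluated at B_t = -2*B_t/(4*B_t^2 + 3)
Therefore d(-log(B_t^2 + 3/4)/4) = ((4*B_t^2 - 3)/(4*B_t^2 + 3)^2) dt + (-2*B_t/(4*B_t^2 + 3)) dB_t.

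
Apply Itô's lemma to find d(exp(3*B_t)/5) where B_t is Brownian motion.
d(exp(3*B_t)/5) = (9*exp(3*B_t)/10) dt + (3*exp(3*B_t)/5) dB_t

Itô's formula for f(B_t) gives d f(B_t) = f'(B_t) dB_t + (1/2) f''(B_t) dt. Compute derivatives of f(x) = exp(3*x)/5:
  f'(x)  = 3*exp(3*x)/5
  f''(x) = 9*exp(3*x)/5
Substitute x = B_t and multiply the f'' term by 1/2:
  drift     = (1/2) * (9*exp(3*x)/5) evaluated at B_t = 9*exp(3*B_t)/10
  diffusion = (3*exp(3*x)/5) evaluated at B_t = 3*exp(3*B_t)/5
Therefore d(exp(3*B_t)/5) = (9*exp(3*B_t)/10) dt + (3*exp(3*B_t)/5) dB_t.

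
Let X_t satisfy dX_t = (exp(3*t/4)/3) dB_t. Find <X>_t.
<X>_t = 2*exp(3*t/2)/27 - 2/27

For an Itô process dX_t = a(t) dt + b(t) dB_t, the quadratic variation is <X>_t = int_0^t b(s)^2 ds (the drift term does not contribute). Here b(s) = exp(3*s/4)/3, so
  b(s)^2 = exp(3*s/2)/9.
Integrating from 0 to t:
  <X>_t = int_0^t (exp(3*s/2)/9) ds = 2*exp(3*t/2)/27 - 2/27.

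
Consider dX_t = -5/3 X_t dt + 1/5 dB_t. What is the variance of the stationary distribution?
lim Var(X_t) = 3/250

The OU SDE dX = -theta X dt + sigma dB admits the integrating factor exp(theta t): d(exp(theta t) X_t) = sigma exp(theta t) dB_t. Integrating from 0 to t gives X_t = x_0 * exp(-theta t) + sigma * int_0^t exp(-theta (t-s)) dB_s for any initial x_0. The Itô integral has variance (by the Itô isometry) sigma^2 * int_0^t exp(-2 theta (t - s)) ds = sigma^2 * (1 - exp(-2 theta t)) / (2 theta), independent of x_0.
With theta = 5/3, sigma = 1/5:
  Var(X_t) = (1/5)^2 * (1 - exp(-2*5/3 t)) / (2 * 5/3) = 3/250 - 3*exp(-10*t/3)/250.
As t -> infinity, exp(-2*5/3 t) -> 0, so the stationary variance is sigma^2 / (2 theta) = 3/250.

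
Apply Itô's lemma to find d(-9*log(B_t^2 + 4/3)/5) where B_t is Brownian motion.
d(-9*log(B_t^2 + 4/3)/5) = (27*(3*B_t^2 - 4)/(5*(3*B_t^2 + 4)^2)) dt + (-54*B_t/(15*B_t^2 + 20)) dB_t

Itô's formula for f(B_t) gives d f(B_t) = f'(B_t) dB_t + (1/2) f''(B_t) dt. Compute derivatives of f(x) = -9*log(x^2 + 4/3)/5:
  f'(x)  = -54*x/(15*x^2 + 20)
  f''(x) = 54*(3*x^2 - 4)/(5*(3*x^2 + 4)^2)
Substitute x = B_t and multiply the f'' term by 1/2:
  drift     = (1/2) * (54*(3*x^2 - 4)/(5*(3*x^2 + 4)^2)) evaluated at B_t = 27*(3*B_t^2 - 4)/(5*(3*B_t^2 + 4)^2)
  diffusion = (-54*x/(15*x^2 + 20)) evaluated at B_t = -54*B_t/(15*B_t^2 + 20)
Therefore d(-9*log(B_t^2 + 4/3)/5) = (27*(3*B_t^2 - 4)/(5*(3*B_t^2 + 4)^2)) dt + (-54*B_t/(15*B_t^2 + 20)) dB_t.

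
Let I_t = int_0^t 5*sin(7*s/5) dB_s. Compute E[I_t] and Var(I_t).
E[I_t] = 0; Var(I_t) = 25*t/2 - 125*sin(14*t/5)/28

The Itô integral of a deterministic integrand f(s) has mean 0 because each increment f(s) * (B_{s+ds} - B_s) has mean 0. By the Itô isometry:
  Var( int_0^t f(s) dB_s ) = E[ (int_0^t f(s) dB_s)^2 ] = int_0^t f(s)^2 ds.
Here f(s) = 5*sin(7*s/5), so f(s)^2 = 25*sin(7*s/5)^2. Integrate:
  int_0^t (25*sin(7*s/5)^2) ds = 25*t/2 - 125*sin(14*t/5)/28.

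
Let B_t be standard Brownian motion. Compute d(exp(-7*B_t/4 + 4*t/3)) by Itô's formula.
d(exp(-7*B_t/4 + 4*t/3)) = (275*exp(-7*B_t/4 + 4*t/3)/96) dt + (-7*exp(-7*B_t/4 + 4*t/3)/4) dB_t

Itô's formula for f(t, x): d f(t, B_t) = (f_t + (1/2) f_xx) dt + f_x dB_t. Compute partials of f(t, x) = exp(4*t/3 - 7*x/4):
  f_t(t,x)  = 4*exp(4*t/3 - 7*x/4)/3
  f_x(t,x)  = -7*exp(4*t/3 - 7*x/4)/4
  f_xx(t,x) = 49*exp(4*t/3 - 7*x/4)/16
Assemble drift = f_t + (1/2) f_xx = 275*exp(4*t/3 - 7*x/4)/96 and diffusion = f_x = -7*exp(4*t/3 - 7*x/4)/4. Substituting x = B_t:
  d(exp(-7*B_t/4 + 4*t/3)) = (275*exp(-7*B_t/4 + 4*t/3)/96) dt + (-7*exp(-7*B_t/4 + 4*t/3)/4) dB_t.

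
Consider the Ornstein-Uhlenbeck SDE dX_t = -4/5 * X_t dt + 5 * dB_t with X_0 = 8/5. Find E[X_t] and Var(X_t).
E[X_t] = 8*exp(-4*t/5)/5; Var(X_t) = 125/8 - 125*exp(-8*t/5)/8

The OU SDE dX = -theta X dt + sigma dB admits the integrating factor exp(theta t): d(exp(theta t) X_t) = sigma exp(theta t) dB_t. Integrating from 0 to t:
  X_t = x_0 * exp(-theta t) + sigma * int_0^t exp(-theta (t-s)) dB_s.
The Itô integral has mean 0 and (by the Itô isometry) variance sigma^2 * int_0^t exp(-2 theta (t - s)) ds = sigma^2 * (1 - exp(-2 theta t)) / (2 theta).
With theta = 4/5, sigma = 5, x_0 = 8/5:
  E[X_t] = 8/5 * exp(-4/5 t) = 8*exp(-4*t/5)/5
  Var(X_t) = (5)^2 * (1 - exp(-2*4/5 t)) / (2 * 4/5) = 125/8 - 125*exp(-8*t/5)/8.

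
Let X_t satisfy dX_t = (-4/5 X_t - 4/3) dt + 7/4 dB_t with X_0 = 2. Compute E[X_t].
E[X_t] = -5/3 + 11*exp(-4*t/5)/3

Taking expectations and using E[dB_t] = 0, the mean m(t) = E[X_t] satisfies the ODE m'(t) = a m(t) + b with m(0) = x_0. With a = -4/5, b = -4/3, x_0 = 2, the solution is
  m(t) = x_0 * exp(a t) + (b/a) * (exp(a t) - 1)
       = 2 * exp((-4/5) t) + ((-4/3)/(-4/5)) * (exp((-4/5) t) - 1)
       = -5/3 + 11*exp(-4*t/5)/3.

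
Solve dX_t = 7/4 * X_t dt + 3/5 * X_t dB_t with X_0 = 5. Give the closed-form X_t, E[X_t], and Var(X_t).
X_t = 5 * exp((157/100) t + (3/5) B_t); E[X_t] = 5*exp(7*t/4); Var(X_t) = 25*(exp(9*t/25) - 1)*exp(7*t/2)

For GBM dX = mu X dt + sigma X dB with X_0 = x_0, apply Itô to Y = log X: dY = (mu - sigma^2/2) dt + sigma dB, so Y_t = log(x_0) + (mu - sigma^2/2) t + sigma B_t and hence X_t = x_0 * exp((mu - sigma^2/2) t + sigma B_t).
With mu = 7/4, sigma = 3/5, x_0 = 5, this gives:
  X_t = 5 * exp((157/100) * t + (3/5) * B_t).
Since sigma*B_t ~ Normal(0, sigma^2 t), E[exp(sigma*B_t)] = exp(sigma^2 t / 2); so E[X_t] = x_0 * exp((mu - sigma^2/2) t) * exp(sigma^2 t / 2) = x_0 * exp(mu t) = 5*exp(7*t/4).
Var(X_t) = E[X_t^2] - (E[X_t])^2 = x_0^2 * exp(2 mu t) * (exp(sigma^2 t) - 1) = 25*(exp(9*t/25) - 1)*exp(7*t/2).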